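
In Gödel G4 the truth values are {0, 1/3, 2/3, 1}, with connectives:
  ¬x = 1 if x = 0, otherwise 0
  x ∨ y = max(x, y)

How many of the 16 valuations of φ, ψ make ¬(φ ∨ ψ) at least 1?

1

φ = 0, ψ = 0 ↦ 1  ≥
φ = 0, ψ = 1/3 ↦ 0  <
φ = 0, ψ = 2/3 ↦ 0  <
φ = 0, ψ = 1 ↦ 0  <
φ = 1/3, ψ = 0 ↦ 0  <
φ = 1/3, ψ = 1/3 ↦ 0  <
φ = 1/3, ψ = 2/3 ↦ 0  <
φ = 1/3, ψ = 1 ↦ 0  <
φ = 2/3, ψ = 0 ↦ 0  <
φ = 2/3, ψ = 1/3 ↦ 0  <
φ = 2/3, ψ = 2/3 ↦ 0  <
φ = 2/3, ψ = 1 ↦ 0  <
φ = 1, ψ = 0 ↦ 0  <
φ = 1, ψ = 1/3 ↦ 0  <
φ = 1, ψ = 2/3 ↦ 0  <
φ = 1, ψ = 1 ↦ 0  <
So 1 of the 16 assignments meets the threshold.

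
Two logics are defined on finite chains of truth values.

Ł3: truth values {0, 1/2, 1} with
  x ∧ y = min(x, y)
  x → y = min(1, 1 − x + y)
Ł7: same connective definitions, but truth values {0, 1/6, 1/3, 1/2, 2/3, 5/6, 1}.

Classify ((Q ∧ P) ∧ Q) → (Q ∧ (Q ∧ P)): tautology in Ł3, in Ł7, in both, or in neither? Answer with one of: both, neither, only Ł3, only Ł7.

both

In Ł3: every assignment gives 1 — tautology.
In Ł7: every assignment gives 1 — tautology.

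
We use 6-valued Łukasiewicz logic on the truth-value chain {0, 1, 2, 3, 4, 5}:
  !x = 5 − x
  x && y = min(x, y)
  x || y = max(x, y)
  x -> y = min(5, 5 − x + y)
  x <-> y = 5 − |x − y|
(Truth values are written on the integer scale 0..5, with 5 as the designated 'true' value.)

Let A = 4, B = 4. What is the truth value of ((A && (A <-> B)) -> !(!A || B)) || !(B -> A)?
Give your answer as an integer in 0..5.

A <-> B = 4 <-> 4 = 5
A && (A <-> B) = 4 && 5 = 4
!A = !4 = 1
!A || B = 1 || 4 = 4
!(!A || B) = !4 = 1
(A && (A <-> B)) -> !(!A || B) = 4 -> 1 = 2
B -> A = 4 -> 4 = 5
!(B -> A) = !5 = 0
((A && (A <-> B)) -> !(!A || B)) || !(B -> A) = 2 || 0 = 2

2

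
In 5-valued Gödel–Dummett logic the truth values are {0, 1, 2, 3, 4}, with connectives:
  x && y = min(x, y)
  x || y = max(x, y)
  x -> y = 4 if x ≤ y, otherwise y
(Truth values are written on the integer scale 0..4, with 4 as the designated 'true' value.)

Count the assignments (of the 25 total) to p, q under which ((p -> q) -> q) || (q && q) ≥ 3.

19

value 4: 15 assignments (counts)
value 3: 4 assignments (counts)
value 2: 3 assignments
value 1: 2 assignments
value 0: 1 assignment
So 19 of the 25 assignments meet the threshold.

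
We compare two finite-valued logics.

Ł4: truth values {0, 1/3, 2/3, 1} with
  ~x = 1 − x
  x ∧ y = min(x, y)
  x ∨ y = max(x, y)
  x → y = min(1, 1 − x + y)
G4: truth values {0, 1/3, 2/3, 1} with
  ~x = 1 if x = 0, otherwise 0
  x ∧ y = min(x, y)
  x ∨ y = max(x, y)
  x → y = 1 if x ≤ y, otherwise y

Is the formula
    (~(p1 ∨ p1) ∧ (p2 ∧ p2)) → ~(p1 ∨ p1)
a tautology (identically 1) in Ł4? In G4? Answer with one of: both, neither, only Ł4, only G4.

In Ł4: every assignment gives 1 — tautology.
In G4: every assignment gives 1 — tautology.

both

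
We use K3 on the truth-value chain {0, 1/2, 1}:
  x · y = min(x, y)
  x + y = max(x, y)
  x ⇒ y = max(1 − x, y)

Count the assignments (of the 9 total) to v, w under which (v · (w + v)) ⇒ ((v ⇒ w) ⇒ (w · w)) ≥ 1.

v = 0, w = 0 ↦ 1  ≥
v = 0, w = 1/2 ↦ 1  ≥
v = 0, w = 1 ↦ 1  ≥
v = 1/2, w = 0 ↦ 1/2  <
v = 1/2, w = 1/2 ↦ 1/2  <
v = 1/2, w = 1 ↦ 1  ≥
v = 1, w = 0 ↦ 1  ≥
v = 1, w = 1/2 ↦ 1/2  <
v = 1, w = 1 ↦ 1  ≥
So 6 of the 9 assignments meet the threshold.

6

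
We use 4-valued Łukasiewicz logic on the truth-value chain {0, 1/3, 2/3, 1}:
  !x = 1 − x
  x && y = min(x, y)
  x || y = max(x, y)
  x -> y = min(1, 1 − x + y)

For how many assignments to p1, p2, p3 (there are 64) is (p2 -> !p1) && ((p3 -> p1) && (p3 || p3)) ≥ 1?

1

value 1: 1 assignment (counts)
value 2/3: 13 assignments
value 1/3: 27 assignments
value 0: 23 assignments
So 1 of the 64 assignments meets the threshold.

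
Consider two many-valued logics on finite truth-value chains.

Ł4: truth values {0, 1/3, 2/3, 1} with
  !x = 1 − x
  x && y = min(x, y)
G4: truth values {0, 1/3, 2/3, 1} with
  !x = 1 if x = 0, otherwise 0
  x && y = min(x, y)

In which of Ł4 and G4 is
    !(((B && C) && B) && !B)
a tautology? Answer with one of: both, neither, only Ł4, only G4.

In Ł4: at B = 1/3, C = 1/3 the value is 2/3 — not a tautology.
In G4: every assignment gives 1 — tautology.

only G4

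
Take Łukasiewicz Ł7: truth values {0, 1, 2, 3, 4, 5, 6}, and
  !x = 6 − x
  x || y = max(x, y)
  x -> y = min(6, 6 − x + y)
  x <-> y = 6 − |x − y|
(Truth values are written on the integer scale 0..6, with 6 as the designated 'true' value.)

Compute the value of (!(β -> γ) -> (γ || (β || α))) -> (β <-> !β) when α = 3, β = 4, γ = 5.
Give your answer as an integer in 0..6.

4

β -> γ = 4 -> 5 = 6
!(β -> γ) = !6 = 0
β || α = 4 || 3 = 4
γ || (β || α) = 5 || 4 = 5
!(β -> γ) -> (γ || (β || α)) = 0 -> 5 = 6
!β = !4 = 2
β <-> !β = 4 <-> 2 = 4
(!(β -> γ) -> (γ || (β || α))) -> (β <-> !β) = 6 -> 4 = 4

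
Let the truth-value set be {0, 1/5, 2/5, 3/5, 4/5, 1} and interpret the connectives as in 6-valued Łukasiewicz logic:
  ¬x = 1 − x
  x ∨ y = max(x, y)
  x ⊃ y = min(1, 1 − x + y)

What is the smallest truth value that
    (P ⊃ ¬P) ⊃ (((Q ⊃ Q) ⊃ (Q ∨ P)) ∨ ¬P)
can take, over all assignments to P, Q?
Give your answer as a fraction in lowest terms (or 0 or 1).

Take P = 2/5, Q = 0:
¬P = ¬2/5 = 3/5
P ⊃ ¬P = 2/5 ⊃ 3/5 = 1
Q ⊃ Q = 0 ⊃ 0 = 1
Q ∨ P = 0 ∨ 2/5 = 2/5
(Q ⊃ Q) ⊃ (Q ∨ P) = 1 ⊃ 2/5 = 2/5
¬P = ¬2/5 = 3/5
((Q ⊃ Q) ⊃ (Q ∨ P)) ∨ ¬P = 2/5 ∨ 3/5 = 3/5
(P ⊃ ¬P) ⊃ (((Q ⊃ Q) ⊃ (Q ∨ P)) ∨ ¬P) = 1 ⊃ 3/5 = 3/5
No assignment yields a value below 3/5, so this is the minimum.

3/5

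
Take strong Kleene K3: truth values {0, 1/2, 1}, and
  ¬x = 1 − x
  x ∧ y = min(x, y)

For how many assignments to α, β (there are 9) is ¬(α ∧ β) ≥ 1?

α = 0, β = 0 ↦ 1  ≥
α = 0, β = 1/2 ↦ 1  ≥
α = 0, β = 1 ↦ 1  ≥
α = 1/2, β = 0 ↦ 1  ≥
α = 1/2, β = 1/2 ↦ 1/2  <
α = 1/2, β = 1 ↦ 1/2  <
α = 1, β = 0 ↦ 1  ≥
α = 1, β = 1/2 ↦ 1/2  <
α = 1, β = 1 ↦ 0  <
So 5 of the 9 assignments meet the threshold.

5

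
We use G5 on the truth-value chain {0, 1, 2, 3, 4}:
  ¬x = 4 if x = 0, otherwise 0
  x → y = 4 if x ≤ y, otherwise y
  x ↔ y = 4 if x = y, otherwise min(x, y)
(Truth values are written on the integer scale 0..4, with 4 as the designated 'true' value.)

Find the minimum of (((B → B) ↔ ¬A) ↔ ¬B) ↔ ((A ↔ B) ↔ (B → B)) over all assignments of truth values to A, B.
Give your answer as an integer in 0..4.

Take A = 1, B = 2:
B → B = 2 → 2 = 4
¬A = ¬1 = 0
(B → B) ↔ ¬A = 4 ↔ 0 = 0
¬B = ¬2 = 0
((B → B) ↔ ¬A) ↔ ¬B = 0 ↔ 0 = 4
A ↔ B = 1 ↔ 2 = 1
B → B = 2 → 2 = 4
(A ↔ B) ↔ (B → B) = 1 ↔ 4 = 1
(((B → B) ↔ ¬A) ↔ ¬B) ↔ ((A ↔ B) ↔ (B → B)) = 4 ↔ 1 = 1
No assignment yields a value below 1, so this is the minimum.

1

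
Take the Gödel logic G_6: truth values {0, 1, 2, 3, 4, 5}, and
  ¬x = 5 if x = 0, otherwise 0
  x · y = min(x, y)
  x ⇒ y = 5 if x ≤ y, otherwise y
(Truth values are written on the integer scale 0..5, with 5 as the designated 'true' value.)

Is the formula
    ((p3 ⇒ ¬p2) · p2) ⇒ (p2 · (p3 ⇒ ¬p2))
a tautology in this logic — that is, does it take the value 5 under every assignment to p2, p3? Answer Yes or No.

At p2 = 0, p3 = 2, for instance:
¬p2 = ¬0 = 5
p3 ⇒ ¬p2 = 2 ⇒ 5 = 5
(p3 ⇒ ¬p2) · p2 = 5 · 0 = 0
p2 · (p3 ⇒ ¬p2) = 0 · 5 = 0
((p3 ⇒ ¬p2) · p2) ⇒ (p2 · (p3 ⇒ ¬p2)) = 0 ⇒ 0 = 5
and checking the remaining 35 assignments likewise gives ≥ 5 in every case.

Yes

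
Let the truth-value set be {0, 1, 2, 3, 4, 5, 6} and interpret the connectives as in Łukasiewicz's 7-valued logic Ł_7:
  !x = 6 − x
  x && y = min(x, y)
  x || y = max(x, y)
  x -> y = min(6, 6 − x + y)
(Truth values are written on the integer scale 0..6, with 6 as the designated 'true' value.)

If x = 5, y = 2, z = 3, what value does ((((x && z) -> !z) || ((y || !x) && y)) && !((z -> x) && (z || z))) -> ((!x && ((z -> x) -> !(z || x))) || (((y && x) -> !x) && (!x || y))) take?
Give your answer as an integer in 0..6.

x && z = 5 && 3 = 3
!z = !3 = 3
(x && z) -> !z = 3 -> 3 = 6
!x = !5 = 1
y || !x = 2 || 1 = 2
(y || !x) && y = 2 && 2 = 2
((x && z) -> !z) || ((y || !x) && y) = 6 || 2 = 6
z -> x = 3 -> 5 = 6
z || z = 3 || 3 = 3
(z -> x) && (z || z) = 6 && 3 = 3
!((z -> x) && (z || z)) = !3 = 3
(((x && z) -> !z) || ((y || !x) && y)) && !((z -> x) && (z || z)) = 6 && 3 = 3
!x = !5 = 1
z -> x = 3 -> 5 = 6
z || x = 3 || 5 = 5
!(z || x) = !5 = 1
(z -> x) -> !(z || x) = 6 -> 1 = 1
!x && ((z -> x) -> !(z || x)) = 1 && 1 = 1
y && x = 2 && 5 = 2
!x = !5 = 1
(y && x) -> !x = 2 -> 1 = 5
!x = !5 = 1
!x || y = 1 || 2 = 2
((y && x) -> !x) && (!x || y) = 5 && 2 = 2
(!x && ((z -> x) -> !(z || x))) || (((y && x) -> !x) && (!x || y)) = 1 || 2 = 2
((((x && z) -> !z) || ((y || !x) && y)) && !((z -> x) && (z || z))) -> ((!x && ((z -> x) -> !(z || x))) || (((y && x) -> !x) && (!x || y))) = 3 -> 2 = 5

5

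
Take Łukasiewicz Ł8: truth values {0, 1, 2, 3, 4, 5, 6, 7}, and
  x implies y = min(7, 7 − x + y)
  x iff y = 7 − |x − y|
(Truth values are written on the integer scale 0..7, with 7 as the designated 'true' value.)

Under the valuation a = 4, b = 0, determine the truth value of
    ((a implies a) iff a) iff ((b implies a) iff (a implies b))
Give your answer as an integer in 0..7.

6

a implies a = 4 implies 4 = 7
(a implies a) iff a = 7 iff 4 = 4
b implies a = 0 implies 4 = 7
a implies b = 4 implies 0 = 3
(b implies a) iff (a implies b) = 7 iff 3 = 3
((a implies a) iff a) iff ((b implies a) iff (a implies b)) = 4 iff 3 = 6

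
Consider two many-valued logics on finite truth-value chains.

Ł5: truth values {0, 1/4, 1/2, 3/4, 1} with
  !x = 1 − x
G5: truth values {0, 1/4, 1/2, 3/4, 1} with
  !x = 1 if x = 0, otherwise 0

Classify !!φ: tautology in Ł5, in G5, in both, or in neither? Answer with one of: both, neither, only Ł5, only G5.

In Ł5: at φ = 0 the value is 0 — not a tautology.
In G5: at φ = 0 the value is 0 — not a tautology.

neither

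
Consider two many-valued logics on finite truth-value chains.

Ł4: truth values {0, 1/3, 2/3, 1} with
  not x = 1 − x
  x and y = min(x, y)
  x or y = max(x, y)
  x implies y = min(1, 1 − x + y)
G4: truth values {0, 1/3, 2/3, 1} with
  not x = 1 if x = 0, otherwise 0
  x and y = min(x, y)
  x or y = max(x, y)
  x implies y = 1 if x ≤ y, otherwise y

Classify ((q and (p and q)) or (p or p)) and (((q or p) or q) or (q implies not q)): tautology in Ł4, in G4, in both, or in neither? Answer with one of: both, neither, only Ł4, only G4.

neither

In Ł4: at p = 0, q = 0 the value is 0 — not a tautology.
In G4: at p = 0, q = 0 the value is 0 — not a tautology.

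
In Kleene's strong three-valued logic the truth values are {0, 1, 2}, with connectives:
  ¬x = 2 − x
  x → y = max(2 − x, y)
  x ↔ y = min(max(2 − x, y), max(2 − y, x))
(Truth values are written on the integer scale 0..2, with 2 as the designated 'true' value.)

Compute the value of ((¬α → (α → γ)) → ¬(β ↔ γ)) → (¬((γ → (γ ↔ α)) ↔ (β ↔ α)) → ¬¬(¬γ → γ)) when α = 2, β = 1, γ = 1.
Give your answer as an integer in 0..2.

¬α = ¬2 = 0
α → γ = 2 → 1 = 1
¬α → (α → γ) = 0 → 1 = 2
β ↔ γ = 1 ↔ 1 = 1
¬(β ↔ γ) = ¬1 = 1
(¬α → (α → γ)) → ¬(β ↔ γ) = 2 → 1 = 1
γ ↔ α = 1 ↔ 2 = 1
γ → (γ ↔ α) = 1 → 1 = 1
β ↔ α = 1 ↔ 2 = 1
(γ → (γ ↔ α)) ↔ (β ↔ α) = 1 ↔ 1 = 1
¬((γ → (γ ↔ α)) ↔ (β ↔ α)) = ¬1 = 1
¬γ = ¬1 = 1
¬γ → γ = 1 → 1 = 1
¬(¬γ → γ) = ¬1 = 1
¬¬(¬γ → γ) = ¬1 = 1
¬((γ → (γ ↔ α)) ↔ (β ↔ α)) → ¬¬(¬γ → γ) = 1 → 1 = 1
((¬α → (α → γ)) → ¬(β ↔ γ)) → (¬((γ → (γ ↔ α)) ↔ (β ↔ α)) → ¬¬(¬γ → γ)) = 1 → 1 = 1

1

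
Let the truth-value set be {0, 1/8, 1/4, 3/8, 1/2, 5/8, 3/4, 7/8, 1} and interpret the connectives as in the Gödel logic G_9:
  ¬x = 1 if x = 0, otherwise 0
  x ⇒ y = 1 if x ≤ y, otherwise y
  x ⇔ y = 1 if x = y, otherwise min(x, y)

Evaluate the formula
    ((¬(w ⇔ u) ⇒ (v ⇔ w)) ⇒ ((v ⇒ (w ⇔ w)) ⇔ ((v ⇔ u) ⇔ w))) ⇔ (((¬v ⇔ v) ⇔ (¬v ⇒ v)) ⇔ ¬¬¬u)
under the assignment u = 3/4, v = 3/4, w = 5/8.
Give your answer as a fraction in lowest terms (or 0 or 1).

5/8

w ⇔ u = 5/8 ⇔ 3/4 = 5/8
¬(w ⇔ u) = ¬5/8 = 0
v ⇔ w = 3/4 ⇔ 5/8 = 5/8
¬(w ⇔ u) ⇒ (v ⇔ w) = 0 ⇒ 5/8 = 1
w ⇔ w = 5/8 ⇔ 5/8 = 1
v ⇒ (w ⇔ w) = 3/4 ⇒ 1 = 1
v ⇔ u = 3/4 ⇔ 3/4 = 1
(v ⇔ u) ⇔ w = 1 ⇔ 5/8 = 5/8
(v ⇒ (w ⇔ w)) ⇔ ((v ⇔ u) ⇔ w) = 1 ⇔ 5/8 = 5/8
(¬(w ⇔ u) ⇒ (v ⇔ w)) ⇒ ((v ⇒ (w ⇔ w)) ⇔ ((v ⇔ u) ⇔ w)) = 1 ⇒ 5/8 = 5/8
¬v = ¬3/4 = 0
¬v ⇔ v = 0 ⇔ 3/4 = 0
¬v = ¬3/4 = 0
¬v ⇒ v = 0 ⇒ 3/4 = 1
(¬v ⇔ v) ⇔ (¬v ⇒ v) = 0 ⇔ 1 = 0
¬u = ¬3/4 = 0
¬¬u = ¬0 = 1
¬¬¬u = ¬1 = 0
((¬v ⇔ v) ⇔ (¬v ⇒ v)) ⇔ ¬¬¬u = 0 ⇔ 0 = 1
((¬(w ⇔ u) ⇒ (v ⇔ w)) ⇒ ((v ⇒ (w ⇔ w)) ⇔ ((v ⇔ u) ⇔ w))) ⇔ (((¬v ⇔ v) ⇔ (¬v ⇒ v)) ⇔ ¬¬¬u) = 5/8 ⇔ 1 = 5/8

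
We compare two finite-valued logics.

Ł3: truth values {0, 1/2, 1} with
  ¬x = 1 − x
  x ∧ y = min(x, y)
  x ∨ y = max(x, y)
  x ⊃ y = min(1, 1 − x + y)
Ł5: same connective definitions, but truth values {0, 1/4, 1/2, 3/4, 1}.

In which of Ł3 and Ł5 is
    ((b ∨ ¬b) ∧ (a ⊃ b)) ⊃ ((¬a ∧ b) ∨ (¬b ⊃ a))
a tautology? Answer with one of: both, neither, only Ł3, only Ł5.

In Ł3: at a = 0, b = 0 the value is 0 — not a tautology.
In Ł5: at a = 0, b = 0 the value is 0 — not a tautology.

neither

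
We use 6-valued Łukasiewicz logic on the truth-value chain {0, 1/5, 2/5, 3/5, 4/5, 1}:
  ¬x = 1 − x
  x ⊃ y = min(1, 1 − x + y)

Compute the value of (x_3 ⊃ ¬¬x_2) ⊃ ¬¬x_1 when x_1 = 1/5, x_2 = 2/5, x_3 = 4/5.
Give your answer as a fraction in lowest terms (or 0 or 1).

3/5

¬x_2 = ¬2/5 = 3/5
¬¬x_2 = ¬3/5 = 2/5
x_3 ⊃ ¬¬x_2 = 4/5 ⊃ 2/5 = 3/5
¬x_1 = ¬1/5 = 4/5
¬¬x_1 = ¬4/5 = 1/5
(x_3 ⊃ ¬¬x_2) ⊃ ¬¬x_1 = 3/5 ⊃ 1/5 = 3/5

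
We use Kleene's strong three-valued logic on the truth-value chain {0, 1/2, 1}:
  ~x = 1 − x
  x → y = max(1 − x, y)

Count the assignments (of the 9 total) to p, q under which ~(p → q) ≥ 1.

p = 0, q = 0 ↦ 0  <
p = 0, q = 1/2 ↦ 0  <
p = 0, q = 1 ↦ 0  <
p = 1/2, q = 0 ↦ 1/2  <
p = 1/2, q = 1/2 ↦ 1/2  <
p = 1/2, q = 1 ↦ 0  <
p = 1, q = 0 ↦ 1  ≥
p = 1, q = 1/2 ↦ 1/2  <
p = 1, q = 1 ↦ 0  <
So 1 of the 9 assignments meets the threshold.

1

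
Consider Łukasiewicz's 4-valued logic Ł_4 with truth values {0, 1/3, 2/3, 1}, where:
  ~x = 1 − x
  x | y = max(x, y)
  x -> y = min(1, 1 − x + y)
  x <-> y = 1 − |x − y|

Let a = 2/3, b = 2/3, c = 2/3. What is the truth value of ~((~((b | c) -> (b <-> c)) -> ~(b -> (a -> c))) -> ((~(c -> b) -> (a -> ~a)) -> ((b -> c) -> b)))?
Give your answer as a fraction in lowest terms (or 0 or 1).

1/3

b | c = 2/3 | 2/3 = 2/3
b <-> c = 2/3 <-> 2/3 = 1
(b | c) -> (b <-> c) = 2/3 -> 1 = 1
~((b | c) -> (b <-> c)) = ~1 = 0
a -> c = 2/3 -> 2/3 = 1
b -> (a -> c) = 2/3 -> 1 = 1
~(b -> (a -> c)) = ~1 = 0
~((b | c) -> (b <-> c)) -> ~(b -> (a -> c)) = 0 -> 0 = 1
c -> b = 2/3 -> 2/3 = 1
~(c -> b) = ~1 = 0
~a = ~2/3 = 1/3
a -> ~a = 2/3 -> 1/3 = 2/3
~(c -> b) -> (a -> ~a) = 0 -> 2/3 = 1
b -> c = 2/3 -> 2/3 = 1
(b -> c) -> b = 1 -> 2/3 = 2/3
(~(c -> b) -> (a -> ~a)) -> ((b -> c) -> b) = 1 -> 2/3 = 2/3
(~((b | c) -> (b <-> c)) -> ~(b -> (a -> c))) -> ((~(c -> b) -> (a -> ~a)) -> ((b -> c) -> b)) = 1 -> 2/3 = 2/3
~((~((b | c) -> (b <-> c)) -> ~(b -> (a -> c))) -> ((~(c -> b) -> (a -> ~a)) -> ((b -> c) -> b))) = ~2/3 = 1/3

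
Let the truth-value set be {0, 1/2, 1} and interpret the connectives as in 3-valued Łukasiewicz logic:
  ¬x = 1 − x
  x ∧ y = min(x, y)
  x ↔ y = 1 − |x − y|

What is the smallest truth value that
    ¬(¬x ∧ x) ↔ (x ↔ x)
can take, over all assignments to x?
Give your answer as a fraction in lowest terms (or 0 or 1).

Take x = 1/2:
¬x = ¬1/2 = 1/2
¬x ∧ x = 1/2 ∧ 1/2 = 1/2
¬(¬x ∧ x) = ¬1/2 = 1/2
x ↔ x = 1/2 ↔ 1/2 = 1
¬(¬x ∧ x) ↔ (x ↔ x) = 1/2 ↔ 1 = 1/2
No assignment yields a value below 1/2, so this is the minimum.

1/2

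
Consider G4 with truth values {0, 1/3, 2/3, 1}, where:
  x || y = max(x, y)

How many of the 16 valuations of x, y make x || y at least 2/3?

x = 0, y = 0 ↦ 0  <
x = 0, y = 1/3 ↦ 1/3  <
x = 0, y = 2/3 ↦ 2/3  ≥
x = 0, y = 1 ↦ 1  ≥
x = 1/3, y = 0 ↦ 1/3  <
x = 1/3, y = 1/3 ↦ 1/3  <
x = 1/3, y = 2/3 ↦ 2/3  ≥
x = 1/3, y = 1 ↦ 1  ≥
x = 2/3, y = 0 ↦ 2/3  ≥
x = 2/3, y = 1/3 ↦ 2/3  ≥
x = 2/3, y = 2/3 ↦ 2/3  ≥
x = 2/3, y = 1 ↦ 1  ≥
x = 1, y = 0 ↦ 1  ≥
x = 1, y = 1/3 ↦ 1  ≥
x = 1, y = 2/3 ↦ 1  ≥
x = 1, y = 1 ↦ 1  ≥
So 12 of the 16 assignments meet the threshold.

12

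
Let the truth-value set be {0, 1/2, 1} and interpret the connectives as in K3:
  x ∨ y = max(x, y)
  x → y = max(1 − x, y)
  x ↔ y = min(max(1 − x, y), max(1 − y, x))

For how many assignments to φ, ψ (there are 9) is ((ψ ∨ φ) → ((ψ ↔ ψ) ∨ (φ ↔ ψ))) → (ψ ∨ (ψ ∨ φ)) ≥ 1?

5

φ = 0, ψ = 0 ↦ 0  <
φ = 0, ψ = 1/2 ↦ 1/2  <
φ = 0, ψ = 1 ↦ 1  ≥
φ = 1/2, ψ = 0 ↦ 1/2  <
φ = 1/2, ψ = 1/2 ↦ 1/2  <
φ = 1/2, ψ = 1 ↦ 1  ≥
φ = 1, ψ = 0 ↦ 1  ≥
φ = 1, ψ = 1/2 ↦ 1  ≥
φ = 1, ψ = 1 ↦ 1  ≥
So 5 of the 9 assignments meet the threshold.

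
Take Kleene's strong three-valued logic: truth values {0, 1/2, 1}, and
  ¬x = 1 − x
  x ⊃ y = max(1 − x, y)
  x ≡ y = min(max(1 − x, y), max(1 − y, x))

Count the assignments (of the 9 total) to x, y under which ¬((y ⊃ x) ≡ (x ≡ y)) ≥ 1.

1

x = 0, y = 0 ↦ 0  <
x = 0, y = 1/2 ↦ 1/2  <
x = 0, y = 1 ↦ 0  <
x = 1/2, y = 0 ↦ 1/2  <
x = 1/2, y = 1/2 ↦ 1/2  <
x = 1/2, y = 1 ↦ 1/2  <
x = 1, y = 0 ↦ 1  ≥
x = 1, y = 1/2 ↦ 1/2  <
x = 1, y = 1 ↦ 0  <
So 1 of the 9 assignments meets the threshold.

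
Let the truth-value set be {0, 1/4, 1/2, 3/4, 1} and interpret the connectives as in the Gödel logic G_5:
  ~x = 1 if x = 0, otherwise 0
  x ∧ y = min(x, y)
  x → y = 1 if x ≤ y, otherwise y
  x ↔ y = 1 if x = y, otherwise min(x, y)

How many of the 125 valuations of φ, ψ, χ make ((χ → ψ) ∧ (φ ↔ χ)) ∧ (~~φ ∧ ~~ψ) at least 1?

value 1: 10 assignments (counts)
value 3/4: 5 assignments
value 1/2: 16 assignments
value 1/4: 33 assignments
value 0: 61 assignments
So 10 of the 125 assignments meet the threshold.

10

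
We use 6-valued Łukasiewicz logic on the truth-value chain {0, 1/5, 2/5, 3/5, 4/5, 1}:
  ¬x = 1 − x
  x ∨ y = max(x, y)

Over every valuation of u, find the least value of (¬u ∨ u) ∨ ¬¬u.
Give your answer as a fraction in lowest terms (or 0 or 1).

3/5

Take u = 2/5:
¬u = ¬2/5 = 3/5
¬u ∨ u = 3/5 ∨ 2/5 = 3/5
¬u = ¬2/5 = 3/5
¬¬u = ¬3/5 = 2/5
(¬u ∨ u) ∨ ¬¬u = 3/5 ∨ 2/5 = 3/5
No assignment yields a value below 3/5, so this is the minimum.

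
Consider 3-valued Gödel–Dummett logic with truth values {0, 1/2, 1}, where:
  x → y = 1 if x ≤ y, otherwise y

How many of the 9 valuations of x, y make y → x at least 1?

6

x = 0, y = 0 ↦ 1  ≥
x = 0, y = 1/2 ↦ 0  <
x = 0, y = 1 ↦ 0  <
x = 1/2, y = 0 ↦ 1  ≥
x = 1/2, y = 1/2 ↦ 1  ≥
x = 1/2, y = 1 ↦ 1/2  <
x = 1, y = 0 ↦ 1  ≥
x = 1, y = 1/2 ↦ 1  ≥
x = 1, y = 1 ↦ 1  ≥
So 6 of the 9 assignments meet the threshold.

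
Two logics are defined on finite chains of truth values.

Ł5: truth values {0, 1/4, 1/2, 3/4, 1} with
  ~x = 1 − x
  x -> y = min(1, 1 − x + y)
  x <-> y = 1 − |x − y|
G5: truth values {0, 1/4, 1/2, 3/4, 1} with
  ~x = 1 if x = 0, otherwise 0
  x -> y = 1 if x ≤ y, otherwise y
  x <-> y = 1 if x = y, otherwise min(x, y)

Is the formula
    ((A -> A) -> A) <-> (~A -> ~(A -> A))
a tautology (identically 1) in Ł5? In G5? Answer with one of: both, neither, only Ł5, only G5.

In Ł5: every assignment gives 1 — tautology.
In G5: at A = 1/4 the value is 1/4 — not a tautology.

only Ł5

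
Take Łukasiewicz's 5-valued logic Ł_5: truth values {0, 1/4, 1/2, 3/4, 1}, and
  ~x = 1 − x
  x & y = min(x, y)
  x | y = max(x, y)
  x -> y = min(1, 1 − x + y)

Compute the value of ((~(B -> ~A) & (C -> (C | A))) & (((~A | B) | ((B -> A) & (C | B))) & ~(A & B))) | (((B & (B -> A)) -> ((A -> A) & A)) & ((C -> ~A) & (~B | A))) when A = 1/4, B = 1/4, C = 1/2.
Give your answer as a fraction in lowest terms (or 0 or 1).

~A = ~1/4 = 3/4
B -> ~A = 1/4 -> 3/4 = 1
~(B -> ~A) = ~1 = 0
C | A = 1/2 | 1/4 = 1/2
C -> (C | A) = 1/2 -> 1/2 = 1
~(B -> ~A) & (C -> (C | A)) = 0 & 1 = 0
~A = ~1/4 = 3/4
~A | B = 3/4 | 1/4 = 3/4
B -> A = 1/4 -> 1/4 = 1
C | B = 1/2 | 1/4 = 1/2
(B -> A) & (C | B) = 1 & 1/2 = 1/2
(~A | B) | ((B -> A) & (C | B)) = 3/4 | 1/2 = 3/4
A & B = 1/4 & 1/4 = 1/4
~(A & B) = ~1/4 = 3/4
((~A | B) | ((B -> A) & (C | B))) & ~(A & B) = 3/4 & 3/4 = 3/4
(~(B -> ~A) & (C -> (C | A))) & (((~A | B) | ((B -> A) & (C | B))) & ~(A & B)) = 0 & 3/4 = 0
B -> A = 1/4 -> 1/4 = 1
B & (B -> A) = 1/4 & 1 = 1/4
A -> A = 1/4 -> 1/4 = 1
(A -> A) & A = 1 & 1/4 = 1/4
(B & (B -> A)) -> ((A -> A) & A) = 1/4 -> 1/4 = 1
~A = ~1/4 = 3/4
C -> ~A = 1/2 -> 3/4 = 1
~B = ~1/4 = 3/4
~B | A = 3/4 | 1/4 = 3/4
(C -> ~A) & (~B | A) = 1 & 3/4 = 3/4
((B & (B -> A)) -> ((A -> A) & A)) & ((C -> ~A) & (~B | A)) = 1 & 3/4 = 3/4
((~(B -> ~A) & (C -> (C | A))) & (((~A | B) | ((B -> A) & (C | B))) & ~(A & B))) | (((B & (B -> A)) -> ((A -> A) & A)) & ((C -> ~A) & (~B | A))) = 0 | 3/4 = 3/4

3/4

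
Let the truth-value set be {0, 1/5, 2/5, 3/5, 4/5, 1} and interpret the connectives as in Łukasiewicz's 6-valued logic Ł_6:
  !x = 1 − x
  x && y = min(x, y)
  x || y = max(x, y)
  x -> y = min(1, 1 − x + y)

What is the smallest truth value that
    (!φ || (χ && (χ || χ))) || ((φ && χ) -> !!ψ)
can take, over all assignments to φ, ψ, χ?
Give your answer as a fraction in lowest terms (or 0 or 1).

Take φ = 2/5, ψ = 0, χ = 2/5:
!φ = !2/5 = 3/5
χ || χ = 2/5 || 2/5 = 2/5
χ && (χ || χ) = 2/5 && 2/5 = 2/5
!φ || (χ && (χ || χ)) = 3/5 || 2/5 = 3/5
φ && χ = 2/5 && 2/5 = 2/5
!ψ = !0 = 1
!!ψ = !1 = 0
(φ && χ) -> !!ψ = 2/5 -> 0 = 3/5
(!φ || (χ && (χ || χ))) || ((φ && χ) -> !!ψ) = 3/5 || 3/5 = 3/5
No assignment yields a value below 3/5, so this is the minimum.

3/5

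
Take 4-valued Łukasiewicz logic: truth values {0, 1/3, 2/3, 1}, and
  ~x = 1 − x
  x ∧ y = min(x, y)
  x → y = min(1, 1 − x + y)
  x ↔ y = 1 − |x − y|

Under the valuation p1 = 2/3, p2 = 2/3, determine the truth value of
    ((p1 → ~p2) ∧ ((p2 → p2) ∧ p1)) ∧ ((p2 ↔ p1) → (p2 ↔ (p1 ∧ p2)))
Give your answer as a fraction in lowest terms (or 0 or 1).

2/3

~p2 = ~2/3 = 1/3
p1 → ~p2 = 2/3 → 1/3 = 2/3
p2 → p2 = 2/3 → 2/3 = 1
(p2 → p2) ∧ p1 = 1 ∧ 2/3 = 2/3
(p1 → ~p2) ∧ ((p2 → p2) ∧ p1) = 2/3 ∧ 2/3 = 2/3
p2 ↔ p1 = 2/3 ↔ 2/3 = 1
p1 ∧ p2 = 2/3 ∧ 2/3 = 2/3
p2 ↔ (p1 ∧ p2) = 2/3 ↔ 2/3 = 1
(p2 ↔ p1) → (p2 ↔ (p1 ∧ p2)) = 1 → 1 = 1
((p1 → ~p2) ∧ ((p2 → p2) ∧ p1)) ∧ ((p2 ↔ p1) → (p2 ↔ (p1 ∧ p2))) = 2/3 ∧ 1 = 2/3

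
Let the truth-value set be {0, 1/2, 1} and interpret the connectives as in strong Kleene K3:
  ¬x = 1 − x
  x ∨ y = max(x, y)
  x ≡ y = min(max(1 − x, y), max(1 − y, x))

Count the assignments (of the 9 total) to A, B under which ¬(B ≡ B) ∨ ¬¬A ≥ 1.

A = 0, B = 0 ↦ 0  <
A = 0, B = 1/2 ↦ 1/2  <
A = 0, B = 1 ↦ 0  <
A = 1/2, B = 0 ↦ 1/2  <
A = 1/2, B = 1/2 ↦ 1/2  <
A = 1/2, B = 1 ↦ 1/2  <
A = 1, B = 0 ↦ 1  ≥
A = 1, B = 1/2 ↦ 1  ≥
A = 1, B = 1 ↦ 1  ≥
So 3 of the 9 assignments meet the threshold.

3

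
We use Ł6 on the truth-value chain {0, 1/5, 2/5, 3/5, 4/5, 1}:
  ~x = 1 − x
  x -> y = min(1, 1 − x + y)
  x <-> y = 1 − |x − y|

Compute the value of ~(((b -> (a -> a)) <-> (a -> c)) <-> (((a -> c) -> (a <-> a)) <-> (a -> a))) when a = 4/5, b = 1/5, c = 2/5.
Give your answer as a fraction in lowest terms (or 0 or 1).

a -> a = 4/5 -> 4/5 = 1
b -> (a -> a) = 1/5 -> 1 = 1
a -> c = 4/5 -> 2/5 = 3/5
(b -> (a -> a)) <-> (a -> c) = 1 <-> 3/5 = 3/5
a -> c = 4/5 -> 2/5 = 3/5
a <-> a = 4/5 <-> 4/5 = 1
(a -> c) -> (a <-> a) = 3/5 -> 1 = 1
a -> a = 4/5 -> 4/5 = 1
((a -> c) -> (a <-> a)) <-> (a -> a) = 1 <-> 1 = 1
((b -> (a -> a)) <-> (a -> c)) <-> (((a -> c) -> (a <-> a)) <-> (a -> a)) = 3/5 <-> 1 = 3/5
~(((b -> (a -> a)) <-> (a -> c)) <-> (((a -> c) -> (a <-> a)) <-> (a -> a))) = ~3/5 = 2/5

2/5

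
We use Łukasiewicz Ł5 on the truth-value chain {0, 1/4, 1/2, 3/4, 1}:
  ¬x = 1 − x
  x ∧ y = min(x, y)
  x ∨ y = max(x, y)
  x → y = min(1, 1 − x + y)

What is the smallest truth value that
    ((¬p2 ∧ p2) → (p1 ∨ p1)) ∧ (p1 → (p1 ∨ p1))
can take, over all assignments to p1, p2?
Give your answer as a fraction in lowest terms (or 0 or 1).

1/2

Take p1 = 0, p2 = 1/2:
¬p2 = ¬1/2 = 1/2
¬p2 ∧ p2 = 1/2 ∧ 1/2 = 1/2
p1 ∨ p1 = 0 ∨ 0 = 0
(¬p2 ∧ p2) → (p1 ∨ p1) = 1/2 → 0 = 1/2
p1 ∨ p1 = 0 ∨ 0 = 0
p1 → (p1 ∨ p1) = 0 → 0 = 1
((¬p2 ∧ p2) → (p1 ∨ p1)) ∧ (p1 → (p1 ∨ p1)) = 1/2 ∧ 1 = 1/2
No assignment yields a value below 1/2, so this is the minimum.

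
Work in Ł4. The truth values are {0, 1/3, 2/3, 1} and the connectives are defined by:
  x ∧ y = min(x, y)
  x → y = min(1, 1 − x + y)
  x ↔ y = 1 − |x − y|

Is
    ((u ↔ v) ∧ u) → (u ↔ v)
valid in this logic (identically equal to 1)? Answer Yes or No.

u = 0, v = 0 ↦ 1
u = 0, v = 1/3 ↦ 1
u = 0, v = 2/3 ↦ 1
u = 0, v = 1 ↦ 1
u = 1/3, v = 0 ↦ 1
u = 1/3, v = 1/3 ↦ 1
u = 1/3, v = 2/3 ↦ 1
u = 1/3, v = 1 ↦ 1
u = 2/3, v = 0 ↦ 1
u = 2/3, v = 1/3 ↦ 1
u = 2/3, v = 2/3 ↦ 1
u = 2/3, v = 1 ↦ 1
u = 1, v = 0 ↦ 1
u = 1, v = 1/3 ↦ 1
u = 1, v = 2/3 ↦ 1
u = 1, v = 1 ↦ 1
Every assignment gives a value ≥ 1.

Yes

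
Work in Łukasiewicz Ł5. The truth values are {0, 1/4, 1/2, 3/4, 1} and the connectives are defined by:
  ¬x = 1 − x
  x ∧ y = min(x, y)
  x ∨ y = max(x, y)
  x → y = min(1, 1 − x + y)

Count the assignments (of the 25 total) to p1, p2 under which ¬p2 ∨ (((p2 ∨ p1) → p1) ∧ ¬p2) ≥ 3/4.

10

value 1: 5 assignments (counts)
value 3/4: 5 assignments (counts)
value 1/2: 5 assignments
value 1/4: 5 assignments
value 0: 5 assignments
So 10 of the 25 assignments meet the threshold.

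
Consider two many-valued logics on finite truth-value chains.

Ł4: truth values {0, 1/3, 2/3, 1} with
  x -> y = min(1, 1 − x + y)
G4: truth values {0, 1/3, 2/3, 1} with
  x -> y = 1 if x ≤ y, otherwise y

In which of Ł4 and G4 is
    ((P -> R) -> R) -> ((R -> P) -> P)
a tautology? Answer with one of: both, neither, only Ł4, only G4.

only Ł4

In Ł4: every assignment gives 1 — tautology.
In G4: at P = 1/3, R = 0 the value is 1/3 — not a tautology.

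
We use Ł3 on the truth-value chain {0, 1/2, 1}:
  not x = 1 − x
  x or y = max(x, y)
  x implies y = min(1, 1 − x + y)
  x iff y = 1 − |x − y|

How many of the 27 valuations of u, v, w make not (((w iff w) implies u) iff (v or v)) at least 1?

6

value 1: 6 assignments (counts)
value 1/2: 12 assignments
value 0: 9 assignments
So 6 of the 27 assignments meet the threshold.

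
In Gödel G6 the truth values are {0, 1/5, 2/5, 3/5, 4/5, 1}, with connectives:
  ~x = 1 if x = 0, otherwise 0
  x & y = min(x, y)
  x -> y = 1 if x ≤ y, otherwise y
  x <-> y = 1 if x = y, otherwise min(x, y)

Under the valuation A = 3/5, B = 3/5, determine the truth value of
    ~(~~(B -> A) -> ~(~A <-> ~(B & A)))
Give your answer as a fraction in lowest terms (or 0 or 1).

1

B -> A = 3/5 -> 3/5 = 1
~(B -> A) = ~1 = 0
~~(B -> A) = ~0 = 1
~A = ~3/5 = 0
B & A = 3/5 & 3/5 = 3/5
~(B & A) = ~3/5 = 0
~A <-> ~(B & A) = 0 <-> 0 = 1
~(~A <-> ~(B & A)) = ~1 = 0
~~(B -> A) -> ~(~A <-> ~(B & A)) = 1 -> 0 = 0
~(~~(B -> A) -> ~(~A <-> ~(B & A))) = ~0 = 1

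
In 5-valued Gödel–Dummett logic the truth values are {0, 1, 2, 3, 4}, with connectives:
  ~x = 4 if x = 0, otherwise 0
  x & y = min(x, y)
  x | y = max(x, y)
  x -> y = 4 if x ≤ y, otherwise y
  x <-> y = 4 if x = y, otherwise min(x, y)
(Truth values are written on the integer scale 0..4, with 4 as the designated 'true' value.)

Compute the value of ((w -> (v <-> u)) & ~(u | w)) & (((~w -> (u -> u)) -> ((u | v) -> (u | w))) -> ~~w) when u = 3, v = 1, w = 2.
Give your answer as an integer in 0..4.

0

v <-> u = 1 <-> 3 = 1
w -> (v <-> u) = 2 -> 1 = 1
u | w = 3 | 2 = 3
~(u | w) = ~3 = 0
(w -> (v <-> u)) & ~(u | w) = 1 & 0 = 0
~w = ~2 = 0
u -> u = 3 -> 3 = 4
~w -> (u -> u) = 0 -> 4 = 4
u | v = 3 | 1 = 3
u | w = 3 | 2 = 3
(u | v) -> (u | w) = 3 -> 3 = 4
(~w -> (u -> u)) -> ((u | v) -> (u | w)) = 4 -> 4 = 4
~w = ~2 = 0
~~w = ~0 = 4
((~w -> (u -> u)) -> ((u | v) -> (u | w))) -> ~~w = 4 -> 4 = 4
((w -> (v <-> u)) & ~(u | w)) & (((~w -> (u -> u)) -> ((u | v) -> (u | w))) -> ~~w) = 0 & 4 = 0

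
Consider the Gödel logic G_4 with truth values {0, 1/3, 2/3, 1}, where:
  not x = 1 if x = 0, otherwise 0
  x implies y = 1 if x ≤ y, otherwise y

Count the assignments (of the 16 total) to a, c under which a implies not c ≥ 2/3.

7

a = 0, c = 0 ↦ 1  ≥
a = 0, c = 1/3 ↦ 1  ≥
a = 0, c = 2/3 ↦ 1  ≥
a = 0, c = 1 ↦ 1  ≥
a = 1/3, c = 0 ↦ 1  ≥
a = 1/3, c = 1/3 ↦ 0  <
a = 1/3, c = 2/3 ↦ 0  <
a = 1/3, c = 1 ↦ 0  <
a = 2/3, c = 0 ↦ 1  ≥
a = 2/3, c = 1/3 ↦ 0  <
a = 2/3, c = 2/3 ↦ 0  <
a = 2/3, c = 1 ↦ 0  <
a = 1, c = 0 ↦ 1  ≥
a = 1, c = 1/3 ↦ 0  <
a = 1, c = 2/3 ↦ 0  <
a = 1, c = 1 ↦ 0  <
So 7 of the 16 assignments meet the threshold.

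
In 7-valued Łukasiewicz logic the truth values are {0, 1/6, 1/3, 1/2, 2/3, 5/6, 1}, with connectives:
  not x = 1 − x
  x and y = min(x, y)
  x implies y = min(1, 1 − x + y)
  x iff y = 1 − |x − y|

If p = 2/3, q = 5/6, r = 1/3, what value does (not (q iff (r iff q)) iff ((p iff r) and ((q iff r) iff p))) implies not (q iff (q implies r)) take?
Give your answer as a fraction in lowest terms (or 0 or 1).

r iff q = 1/3 iff 5/6 = 1/2
q iff (r iff q) = 5/6 iff 1/2 = 2/3
not (q iff (r iff q)) = not 2/3 = 1/3
p iff r = 2/3 iff 1/3 = 2/3
q iff r = 5/6 iff 1/3 = 1/2
(q iff r) iff p = 1/2 iff 2/3 = 5/6
(p iff r) and ((q iff r) iff p) = 2/3 and 5/6 = 2/3
not (q iff (r iff q)) iff ((p iff r) and ((q iff r) iff p)) = 1/3 iff 2/3 = 2/3
q implies r = 5/6 implies 1/3 = 1/2
q iff (q implies r) = 5/6 iff 1/2 = 2/3
not (q iff (q implies r)) = not 2/3 = 1/3
(not (q iff (r iff q)) iff ((p iff r) and ((q iff r) iff p))) implies not (q iff (q implies r)) = 2/3 implies 1/3 = 2/3

2/3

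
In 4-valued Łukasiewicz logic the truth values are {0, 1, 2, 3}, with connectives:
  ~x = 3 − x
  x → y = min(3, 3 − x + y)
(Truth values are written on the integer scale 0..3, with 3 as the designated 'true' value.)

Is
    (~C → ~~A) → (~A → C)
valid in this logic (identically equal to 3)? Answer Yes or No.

A = 0, C = 0 ↦ 3
A = 0, C = 1 ↦ 3
A = 0, C = 2 ↦ 3
A = 0, C = 3 ↦ 3
A = 1, C = 0 ↦ 3
A = 1, C = 1 ↦ 3
A = 1, C = 2 ↦ 3
A = 1, C = 3 ↦ 3
A = 2, C = 0 ↦ 3
A = 2, C = 1 ↦ 3
A = 2, C = 2 ↦ 3
A = 2, C = 3 ↦ 3
A = 3, C = 0 ↦ 3
A = 3, C = 1 ↦ 3
A = 3, C = 2 ↦ 3
A = 3, C = 3 ↦ 3
Every assignment gives a value ≥ 3.

Yes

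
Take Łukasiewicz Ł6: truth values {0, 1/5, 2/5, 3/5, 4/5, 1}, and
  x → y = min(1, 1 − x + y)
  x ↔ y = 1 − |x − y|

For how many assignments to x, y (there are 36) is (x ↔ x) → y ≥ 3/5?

18

value 1: 6 assignments (counts)
value 4/5: 6 assignments (counts)
value 3/5: 6 assignments (counts)
value 2/5: 6 assignments
value 1/5: 6 assignments
value 0: 6 assignments
So 18 of the 36 assignments meet the threshold.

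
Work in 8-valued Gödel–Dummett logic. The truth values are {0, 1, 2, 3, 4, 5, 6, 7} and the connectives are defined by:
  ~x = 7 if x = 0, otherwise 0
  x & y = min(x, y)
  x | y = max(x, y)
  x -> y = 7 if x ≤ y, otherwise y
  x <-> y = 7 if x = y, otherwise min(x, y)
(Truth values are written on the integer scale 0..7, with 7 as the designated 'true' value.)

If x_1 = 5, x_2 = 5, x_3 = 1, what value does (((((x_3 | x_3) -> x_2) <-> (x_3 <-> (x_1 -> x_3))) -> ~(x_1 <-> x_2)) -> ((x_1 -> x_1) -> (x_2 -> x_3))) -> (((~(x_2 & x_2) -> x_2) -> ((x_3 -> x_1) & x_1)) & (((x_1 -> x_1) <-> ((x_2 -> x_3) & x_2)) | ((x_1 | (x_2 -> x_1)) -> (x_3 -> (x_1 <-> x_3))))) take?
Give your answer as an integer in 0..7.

5

x_3 | x_3 = 1 | 1 = 1
(x_3 | x_3) -> x_2 = 1 -> 5 = 7
x_1 -> x_3 = 5 -> 1 = 1
x_3 <-> (x_1 -> x_3) = 1 <-> 1 = 7
((x_3 | x_3) -> x_2) <-> (x_3 <-> (x_1 -> x_3)) = 7 <-> 7 = 7
x_1 <-> x_2 = 5 <-> 5 = 7
~(x_1 <-> x_2) = ~7 = 0
(((x_3 | x_3) -> x_2) <-> (x_3 <-> (x_1 -> x_3))) -> ~(x_1 <-> x_2) = 7 -> 0 = 0
x_1 -> x_1 = 5 -> 5 = 7
x_2 -> x_3 = 5 -> 1 = 1
(x_1 -> x_1) -> (x_2 -> x_3) = 7 -> 1 = 1
((((x_3 | x_3) -> x_2) <-> (x_3 <-> (x_1 -> x_3))) -> ~(x_1 <-> x_2)) -> ((x_1 -> x_1) -> (x_2 -> x_3)) = 0 -> 1 = 7
x_2 & x_2 = 5 & 5 = 5
~(x_2 & x_2) = ~5 = 0
~(x_2 & x_2) -> x_2 = 0 -> 5 = 7
x_3 -> x_1 = 1 -> 5 = 7
(x_3 -> x_1) & x_1 = 7 & 5 = 5
(~(x_2 & x_2) -> x_2) -> ((x_3 -> x_1) & x_1) = 7 -> 5 = 5
x_1 -> x_1 = 5 -> 5 = 7
x_2 -> x_3 = 5 -> 1 = 1
(x_2 -> x_3) & x_2 = 1 & 5 = 1
(x_1 -> x_1) <-> ((x_2 -> x_3) & x_2) = 7 <-> 1 = 1
x_2 -> x_1 = 5 -> 5 = 7
x_1 | (x_2 -> x_1) = 5 | 7 = 7
x_1 <-> x_3 = 5 <-> 1 = 1
x_3 -> (x_1 <-> x_3) = 1 -> 1 = 7
(x_1 | (x_2 -> x_1)) -> (x_3 -> (x_1 <-> x_3)) = 7 -> 7 = 7
((x_1 -> x_1) <-> ((x_2 -> x_3) & x_2)) | ((x_1 | (x_2 -> x_1)) -> (x_3 -> (x_1 <-> x_3))) = 1 | 7 = 7
((~(x_2 & x_2) -> x_2) -> ((x_3 -> x_1) & x_1)) & (((x_1 -> x_1) <-> ((x_2 -> x_3) & x_2)) | ((x_1 | (x_2 -> x_1)) -> (x_3 -> (x_1 <-> x_3)))) = 5 & 7 = 5
(((((x_3 | x_3) -> x_2) <-> (x_3 <-> (x_1 -> x_3))) -> ~(x_1 <-> x_2)) -> ((x_1 -> x_1) -> (x_2 -> x_3))) -> (((~(x_2 & x_2) -> x_2) -> ((x_3 -> x_1) & x_1)) & (((x_1 -> x_1) <-> ((x_2 -> x_3) & x_2)) | ((x_1 | (x_2 -> x_1)) -> (x_3 -> (x_1 <-> x_3))))) = 7 -> 5 = 5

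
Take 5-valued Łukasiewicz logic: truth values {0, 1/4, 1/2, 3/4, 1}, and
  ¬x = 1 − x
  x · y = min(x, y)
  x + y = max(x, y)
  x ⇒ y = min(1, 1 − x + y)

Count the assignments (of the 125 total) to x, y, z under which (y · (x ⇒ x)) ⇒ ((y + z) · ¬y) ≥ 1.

value 1: 75 assignments (counts)
value 1/2: 25 assignments
value 0: 25 assignments
So 75 of the 125 assignments meet the threshold.

75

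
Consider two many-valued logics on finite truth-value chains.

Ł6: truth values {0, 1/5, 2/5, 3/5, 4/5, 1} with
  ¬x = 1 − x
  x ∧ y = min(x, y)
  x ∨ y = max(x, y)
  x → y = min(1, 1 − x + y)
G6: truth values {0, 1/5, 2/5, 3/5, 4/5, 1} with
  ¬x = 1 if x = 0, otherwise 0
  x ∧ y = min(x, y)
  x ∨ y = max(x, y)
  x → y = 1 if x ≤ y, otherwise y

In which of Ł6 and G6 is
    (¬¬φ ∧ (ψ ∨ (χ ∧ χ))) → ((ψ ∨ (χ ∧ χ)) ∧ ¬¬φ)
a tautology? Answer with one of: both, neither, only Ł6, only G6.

both

In Ł6: every assignment gives 1 — tautology.
In G6: every assignment gives 1 — tautology.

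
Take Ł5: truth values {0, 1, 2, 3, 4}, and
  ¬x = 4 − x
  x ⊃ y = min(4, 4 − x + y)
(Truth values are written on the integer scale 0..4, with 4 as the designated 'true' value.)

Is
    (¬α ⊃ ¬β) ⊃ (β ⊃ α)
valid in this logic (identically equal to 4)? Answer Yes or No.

At α = 3, β = 2, for instance:
¬α = ¬3 = 1
¬β = ¬2 = 2
¬α ⊃ ¬β = 1 ⊃ 2 = 4
β ⊃ α = 2 ⊃ 3 = 4
(¬α ⊃ ¬β) ⊃ (β ⊃ α) = 4 ⊃ 4 = 4
and checking the remaining 24 assignments likewise gives ≥ 4 in every case.

Yes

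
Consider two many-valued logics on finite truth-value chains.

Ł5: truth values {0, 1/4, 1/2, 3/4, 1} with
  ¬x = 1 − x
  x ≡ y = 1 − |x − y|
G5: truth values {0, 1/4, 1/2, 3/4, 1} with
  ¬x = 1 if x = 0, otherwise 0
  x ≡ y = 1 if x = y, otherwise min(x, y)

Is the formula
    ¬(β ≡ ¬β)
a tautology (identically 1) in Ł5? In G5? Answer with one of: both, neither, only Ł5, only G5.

In Ł5: at β = 1/4 the value is 1/2 — not a tautology.
In G5: every assignment gives 1 — tautology.

only G5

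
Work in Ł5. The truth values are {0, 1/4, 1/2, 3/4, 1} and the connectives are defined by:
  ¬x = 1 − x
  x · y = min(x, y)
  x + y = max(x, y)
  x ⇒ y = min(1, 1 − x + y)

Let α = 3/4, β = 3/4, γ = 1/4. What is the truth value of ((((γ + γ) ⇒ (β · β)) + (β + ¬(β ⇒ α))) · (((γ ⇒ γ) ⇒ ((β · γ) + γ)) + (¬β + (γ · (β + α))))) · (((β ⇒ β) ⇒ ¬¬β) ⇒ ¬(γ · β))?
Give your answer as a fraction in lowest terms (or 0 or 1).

γ + γ = 1/4 + 1/4 = 1/4
β · β = 3/4 · 3/4 = 3/4
(γ + γ) ⇒ (β · β) = 1/4 ⇒ 3/4 = 1
β ⇒ α = 3/4 ⇒ 3/4 = 1
¬(β ⇒ α) = ¬1 = 0
β + ¬(β ⇒ α) = 3/4 + 0 = 3/4
((γ + γ) ⇒ (β · β)) + (β + ¬(β ⇒ α)) = 1 + 3/4 = 1
γ ⇒ γ = 1/4 ⇒ 1/4 = 1
β · γ = 3/4 · 1/4 = 1/4
(β · γ) + γ = 1/4 + 1/4 = 1/4
(γ ⇒ γ) ⇒ ((β · γ) + γ) = 1 ⇒ 1/4 = 1/4
¬β = ¬3/4 = 1/4
β + α = 3/4 + 3/4 = 3/4
γ · (β + α) = 1/4 · 3/4 = 1/4
¬β + (γ · (β + α)) = 1/4 + 1/4 = 1/4
((γ ⇒ γ) ⇒ ((β · γ) + γ)) + (¬β + (γ · (β + α))) = 1/4 + 1/4 = 1/4
(((γ + γ) ⇒ (β · β)) + (β + ¬(β ⇒ α))) · (((γ ⇒ γ) ⇒ ((β · γ) + γ)) + (¬β + (γ · (β + α)))) = 1 · 1/4 = 1/4
β ⇒ β = 3/4 ⇒ 3/4 = 1
¬β = ¬3/4 = 1/4
¬¬β = ¬1/4 = 3/4
(β ⇒ β) ⇒ ¬¬β = 1 ⇒ 3/4 = 3/4
γ · β = 1/4 · 3/4 = 1/4
¬(γ · β) = ¬1/4 = 3/4
((β ⇒ β) ⇒ ¬¬β) ⇒ ¬(γ · β) = 3/4 ⇒ 3/4 = 1
((((γ + γ) ⇒ (β · β)) + (β + ¬(β ⇒ α))) · (((γ ⇒ γ) ⇒ ((β · γ) + γ)) + (¬β + (γ · (β + α))))) · (((β ⇒ β) ⇒ ¬¬β) ⇒ ¬(γ · β)) = 1/4 · 1 = 1/4

1/4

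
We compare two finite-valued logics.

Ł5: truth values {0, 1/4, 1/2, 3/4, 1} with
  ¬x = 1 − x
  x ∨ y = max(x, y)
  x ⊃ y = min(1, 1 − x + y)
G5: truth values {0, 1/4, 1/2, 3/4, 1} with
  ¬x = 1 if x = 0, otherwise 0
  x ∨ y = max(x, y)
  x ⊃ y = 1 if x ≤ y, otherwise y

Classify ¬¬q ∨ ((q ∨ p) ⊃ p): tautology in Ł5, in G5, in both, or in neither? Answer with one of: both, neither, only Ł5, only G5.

In Ł5: at p = 0, q = 1/4 the value is 3/4 — not a tautology.
In G5: every assignment gives 1 — tautology.

only G5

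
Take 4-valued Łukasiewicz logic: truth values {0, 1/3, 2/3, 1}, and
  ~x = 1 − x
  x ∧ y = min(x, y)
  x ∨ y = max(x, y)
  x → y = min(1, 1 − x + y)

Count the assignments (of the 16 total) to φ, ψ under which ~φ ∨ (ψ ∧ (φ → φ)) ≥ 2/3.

12

φ = 0, ψ = 0 ↦ 1  ≥
φ = 0, ψ = 1/3 ↦ 1  ≥
φ = 0, ψ = 2/3 ↦ 1  ≥
φ = 0, ψ = 1 ↦ 1  ≥
φ = 1/3, ψ = 0 ↦ 2/3  ≥
φ = 1/3, ψ = 1/3 ↦ 2/3  ≥
φ = 1/3, ψ = 2/3 ↦ 2/3  ≥
φ = 1/3, ψ = 1 ↦ 1  ≥
φ = 2/3, ψ = 0 ↦ 1/3  <
φ = 2/3, ψ = 1/3 ↦ 1/3  <
φ = 2/3, ψ = 2/3 ↦ 2/3  ≥
φ = 2/3, ψ = 1 ↦ 1  ≥
φ = 1, ψ = 0 ↦ 0  <
φ = 1, ψ = 1/3 ↦ 1/3  <
φ = 1, ψ = 2/3 ↦ 2/3  ≥
φ = 1, ψ = 1 ↦ 1  ≥
So 12 of the 16 assignments meet the threshold.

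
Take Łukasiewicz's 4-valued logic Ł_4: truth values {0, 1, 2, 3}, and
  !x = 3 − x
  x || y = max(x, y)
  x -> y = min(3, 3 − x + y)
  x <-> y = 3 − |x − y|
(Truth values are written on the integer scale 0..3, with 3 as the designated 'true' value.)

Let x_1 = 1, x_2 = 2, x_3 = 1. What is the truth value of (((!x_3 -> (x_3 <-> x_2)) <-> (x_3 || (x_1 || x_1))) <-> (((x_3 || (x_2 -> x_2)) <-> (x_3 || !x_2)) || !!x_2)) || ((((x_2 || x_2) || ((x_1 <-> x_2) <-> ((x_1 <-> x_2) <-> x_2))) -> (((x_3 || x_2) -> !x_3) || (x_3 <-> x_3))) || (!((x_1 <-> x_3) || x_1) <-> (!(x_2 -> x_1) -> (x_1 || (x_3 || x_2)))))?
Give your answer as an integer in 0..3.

3

!x_3 = !1 = 2
x_3 <-> x_2 = 1 <-> 2 = 2
!x_3 -> (x_3 <-> x_2) = 2 -> 2 = 3
x_1 || x_1 = 1 || 1 = 1
x_3 || (x_1 || x_1) = 1 || 1 = 1
(!x_3 -> (x_3 <-> x_2)) <-> (x_3 || (x_1 || x_1)) = 3 <-> 1 = 1
x_2 -> x_2 = 2 -> 2 = 3
x_3 || (x_2 -> x_2) = 1 || 3 = 3
!x_2 = !2 = 1
x_3 || !x_2 = 1 || 1 = 1
(x_3 || (x_2 -> x_2)) <-> (x_3 || !x_2) = 3 <-> 1 = 1
!x_2 = !2 = 1
!!x_2 = !1 = 2
((x_3 || (x_2 -> x_2)) <-> (x_3 || !x_2)) || !!x_2 = 1 || 2 = 2
((!x_3 -> (x_3 <-> x_2)) <-> (x_3 || (x_1 || x_1))) <-> (((x_3 || (x_2 -> x_2)) <-> (x_3 || !x_2)) || !!x_2) = 1 <-> 2 = 2
x_2 || x_2 = 2 || 2 = 2
x_1 <-> x_2 = 1 <-> 2 = 2
x_1 <-> x_2 = 1 <-> 2 = 2
(x_1 <-> x_2) <-> x_2 = 2 <-> 2 = 3
(x_1 <-> x_2) <-> ((x_1 <-> x_2) <-> x_2) = 2 <-> 3 = 2
(x_2 || x_2) || ((x_1 <-> x_2) <-> ((x_1 <-> x_2) <-> x_2)) = 2 || 2 = 2
x_3 || x_2 = 1 || 2 = 2
!x_3 = !1 = 2
(x_3 || x_2) -> !x_3 = 2 -> 2 = 3
x_3 <-> x_3 = 1 <-> 1 = 3
((x_3 || x_2) -> !x_3) || (x_3 <-> x_3) = 3 || 3 = 3
((x_2 || x_2) || ((x_1 <-> x_2) <-> ((x_1 <-> x_2) <-> x_2))) -> (((x_3 || x_2) -> !x_3) || (x_3 <-> x_3)) = 2 -> 3 = 3
x_1 <-> x_3 = 1 <-> 1 = 3
(x_1 <-> x_3) || x_1 = 3 || 1 = 3
!((x_1 <-> x_3) || x_1) = !3 = 0
x_2 -> x_1 = 2 -> 1 = 2
!(x_2 -> x_1) = !2 = 1
x_3 || x_2 = 1 || 2 = 2
x_1 || (x_3 || x_2) = 1 || 2 = 2
!(x_2 -> x_1) -> (x_1 || (x_3 || x_2)) = 1 -> 2 = 3
!((x_1 <-> x_3) || x_1) <-> (!(x_2 -> x_1) -> (x_1 || (x_3 || x_2))) = 0 <-> 3 = 0
(((x_2 || x_2) || ((x_1 <-> x_2) <-> ((x_1 <-> x_2) <-> x_2))) -> (((x_3 || x_2) -> !x_3) || (x_3 <-> x_3))) || (!((x_1 <-> x_3) || x_1) <-> (!(x_2 -> x_1) -> (x_1 || (x_3 || x_2)))) = 3 || 0 = 3
(((!x_3 -> (x_3 <-> x_2)) <-> (x_3 || (x_1 || x_1))) <-> (((x_3 || (x_2 -> x_2)) <-> (x_3 || !x_2)) || !!x_2)) || ((((x_2 || x_2) || ((x_1 <-> x_2) <-> ((x_1 <-> x_2) <-> x_2))) -> (((x_3 || x_2) -> !x_3) || (x_3 <-> x_3))) || (!((x_1 <-> x_3) || x_1) <-> (!(x_2 -> x_1) -> (x_1 || (x_3 || x_2))))) = 2 || 3 = 3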